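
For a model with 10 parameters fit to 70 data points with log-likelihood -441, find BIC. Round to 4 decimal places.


ln(70) = 4.248495.
k * ln(n) = 10 * 4.248495 = 42.484950.
-2L = 882.
BIC = 42.484950 + 882 = 924.484950, which rounds to 924.4850.

924.4850


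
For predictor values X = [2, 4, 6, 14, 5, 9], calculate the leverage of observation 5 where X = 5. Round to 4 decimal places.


n = 6, xbar = 6.6667.
SXX = sum((xi - xbar)^2) = 91.3333.
h = 1/6 + (5 - 6.6667)^2 / 91.3333 = 0.1971.

0.1971


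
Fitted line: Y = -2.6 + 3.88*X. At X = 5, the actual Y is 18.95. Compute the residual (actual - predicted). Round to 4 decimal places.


Predicted = -2.6 + 3.88 * 5 = 16.8000.
Residual = 18.95 - 16.8000 = 2.1500.

2.1500


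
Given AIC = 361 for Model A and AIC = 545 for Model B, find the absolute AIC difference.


Compute |361 - 545| = 184.
Model A has the smaller AIC.

184


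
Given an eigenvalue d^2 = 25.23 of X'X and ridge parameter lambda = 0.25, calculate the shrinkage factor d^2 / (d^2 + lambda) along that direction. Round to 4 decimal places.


Compute the denominator: 25.23 + 0.25 = 25.4800.
Shrinkage factor = 25.23 / 25.4800 = 0.9902.

0.9902


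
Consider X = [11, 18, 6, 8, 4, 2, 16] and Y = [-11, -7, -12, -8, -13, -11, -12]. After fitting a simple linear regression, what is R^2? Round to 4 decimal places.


Fit the OLS line: b0 = -12.2004, b1 = 0.1754.
SSres = 23.0230.
SStot = 29.7143.
R^2 = 1 - 23.0230/29.7143 = 0.2252.

0.2252


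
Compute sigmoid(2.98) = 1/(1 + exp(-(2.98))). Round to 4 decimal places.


First, exp(-2.9800) = 0.0508.
Then sigma(z) = 1/(1 + 0.0508) = 0.9517.

0.9517


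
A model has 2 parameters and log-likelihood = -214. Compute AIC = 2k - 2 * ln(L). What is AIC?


AIC = 2k - 2*loglik = 2(2) - 2(-214).
= 4 + 428 = 432.

432


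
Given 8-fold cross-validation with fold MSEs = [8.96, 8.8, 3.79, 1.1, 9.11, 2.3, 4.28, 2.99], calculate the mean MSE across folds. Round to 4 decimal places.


Add all fold MSEs: 41.3300.
Divide by k = 8: 41.3300/8 = 5.1663.

5.1663


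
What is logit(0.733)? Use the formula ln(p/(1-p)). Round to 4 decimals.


1 - p = 0.267.
p/(1-p) = 2.7453.
logit = ln(2.7453) = 1.0099.

1.0099


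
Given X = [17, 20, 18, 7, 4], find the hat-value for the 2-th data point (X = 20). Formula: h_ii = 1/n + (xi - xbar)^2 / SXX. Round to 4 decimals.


Mean of X: xbar = 13.2000.
SXX = 206.8000.
For X = 20: h = 1/5 + (20 - 13.2000)^2/206.8000 = 0.4236.

0.4236


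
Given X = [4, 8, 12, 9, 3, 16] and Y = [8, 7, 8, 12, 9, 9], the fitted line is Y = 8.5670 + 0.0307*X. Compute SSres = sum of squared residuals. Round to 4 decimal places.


Predicted values from Y = 8.5670 + 0.0307*X.
Residuals: [-0.6898, -1.8126, -0.9354, 3.1567, 0.3409, -0.0582].
SSres = 14.7207.

14.7207


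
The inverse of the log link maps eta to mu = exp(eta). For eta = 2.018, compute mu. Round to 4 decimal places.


mu = exp(eta) = exp(2.018).
= 7.5233.

7.5233


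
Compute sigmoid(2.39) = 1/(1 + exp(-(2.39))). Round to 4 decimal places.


First, exp(-2.3900) = 0.0916.
Then sigma(z) = 1/(1 + 0.0916) = 0.9161.

0.9161


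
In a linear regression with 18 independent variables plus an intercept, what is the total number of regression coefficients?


Total coefficients = number of predictors + 1 (for the intercept).
= 18 + 1 = 19.

19


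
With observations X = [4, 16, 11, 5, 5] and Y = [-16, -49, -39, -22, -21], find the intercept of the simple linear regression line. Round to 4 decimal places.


The slope is b1 = -2.6835.
Sample means are xbar = 8.2000 and ybar = -29.4000.
Intercept: b0 = -29.4000 - (-2.6835)(8.2000) = -7.3951.

-7.3951


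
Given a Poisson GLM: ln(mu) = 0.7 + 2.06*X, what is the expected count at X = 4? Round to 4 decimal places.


eta = 0.7 + 2.06 * 4 = 8.9400.
mu = exp(8.9400) = 7631.1971.

7631.1971


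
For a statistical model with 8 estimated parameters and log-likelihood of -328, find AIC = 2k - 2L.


Compute:
2k = 2*8 = 16.
-2*loglik = -2*(-328) = 656.
AIC = 16 + 656 = 672.

672


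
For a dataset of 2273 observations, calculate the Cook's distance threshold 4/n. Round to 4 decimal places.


Cook's distance cutoff = 4/n = 4/2273.
= 0.0018.

0.0018


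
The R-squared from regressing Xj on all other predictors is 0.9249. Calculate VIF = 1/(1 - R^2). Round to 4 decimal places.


Denominator: 1 - 0.9249 = 0.0751.
VIF = 1 / 0.0751 = 13.3156.

13.3156


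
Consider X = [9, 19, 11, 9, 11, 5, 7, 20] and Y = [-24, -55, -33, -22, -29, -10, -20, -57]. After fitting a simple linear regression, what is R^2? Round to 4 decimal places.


Fit the OLS line: b0 = 3.7468, b1 = -3.0766.
SSres = 21.6775.
SStot = 1951.5000.
R^2 = 1 - 21.6775/1951.5000 = 0.9889.

0.9889


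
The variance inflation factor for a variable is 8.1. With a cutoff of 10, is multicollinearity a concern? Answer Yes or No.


Check: VIF = 8.1 vs threshold = 10.
Since 8.1 < 10, the answer is No.

No


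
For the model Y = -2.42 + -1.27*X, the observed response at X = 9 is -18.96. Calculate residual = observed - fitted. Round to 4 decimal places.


Fitted value at X = 9 is yhat = -2.42 + -1.27*9 = -13.8500.
Residual = -18.96 - -13.8500 = -5.1100.

-5.1100


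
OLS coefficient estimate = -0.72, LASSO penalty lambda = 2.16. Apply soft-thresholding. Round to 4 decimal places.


Absolute value: |-0.72| = 0.72.
Compare to lambda = 2.16.
Since |beta| <= lambda, the coefficient is set to 0.

0.0000


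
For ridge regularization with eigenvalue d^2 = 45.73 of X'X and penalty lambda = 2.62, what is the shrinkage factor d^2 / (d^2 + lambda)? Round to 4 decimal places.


d^2 + lambda = 45.73 + 2.62 = 48.3500.
Shrinkage factor = 45.73/48.3500 = 0.9458.

0.9458


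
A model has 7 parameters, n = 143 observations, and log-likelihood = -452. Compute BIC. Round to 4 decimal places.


k * ln(n) = 7 * ln(143) = 7 * 4.962845 = 34.739915.
-2 * loglik = -2 * (-452) = 904.
BIC = 34.739915 + 904 = 938.739915, which rounds to 938.7399.

938.7399


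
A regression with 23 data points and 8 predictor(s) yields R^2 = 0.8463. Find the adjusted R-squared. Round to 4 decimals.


Plug in: Adj R^2 = 1 - (1 - 0.8463) * 22/14.
= 1 - 0.1537 * 22/14
= 1 - 3.3814 / 14
= 1 - 0.2415 = 0.7585.

0.7585


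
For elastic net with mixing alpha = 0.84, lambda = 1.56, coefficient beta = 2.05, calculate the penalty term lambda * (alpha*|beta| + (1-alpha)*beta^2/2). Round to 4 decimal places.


L1 component = 0.84 * |2.05| = 1.7220.
L2 component = 0.16 * 2.05^2 / 2 = 0.3362.
Penalty = 1.56 * (1.7220 + 0.3362) = 1.56 * 2.0582 = 3.2108.

3.2108


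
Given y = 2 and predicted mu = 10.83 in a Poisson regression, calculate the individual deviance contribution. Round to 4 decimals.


y/mu = 2/10.83 = 0.184672 (approx.), and ln(2/10.83) = -1.689173.
y * ln(y/mu) = 2 * -1.689173 = -3.378346.
y - mu = -8.83.
D = 2 * (-3.378346 - -8.83) = 10.903308, which rounds to 10.9033.

10.9033


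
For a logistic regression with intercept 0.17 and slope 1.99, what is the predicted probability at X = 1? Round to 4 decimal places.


Linear predictor: z = 0.17 + 1.99 * 1 = 2.1600.
P = 1/(1 + exp(-2.1600)) = 1/(1 + 0.1153) = 0.8966.

0.8966


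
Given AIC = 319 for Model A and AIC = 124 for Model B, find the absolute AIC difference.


|AIC_A - AIC_B| = |319 - 124| = 195.
Model B is preferred (lower AIC).

195


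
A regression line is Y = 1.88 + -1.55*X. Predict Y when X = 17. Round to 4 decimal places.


Plug X = 17 into Y = 1.88 + -1.55*X:
Y = 1.88 + -26.3500 = -24.4700.

-24.4700


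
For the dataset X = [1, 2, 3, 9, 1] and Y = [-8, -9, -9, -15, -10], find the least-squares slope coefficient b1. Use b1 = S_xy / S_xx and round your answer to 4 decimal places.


Calculate xbar = 3.2000, ybar = -10.2000.
S_xx = 44.8000, S_xy = -34.8000.
Using b1 = S_xy / S_xx = -34.8000 / 44.8000, we get b1 = -0.7768.

-0.7768


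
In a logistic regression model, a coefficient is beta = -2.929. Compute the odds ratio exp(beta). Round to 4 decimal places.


The odds ratio is computed as:
OR = e^(-2.929) = 0.0535.

0.0535


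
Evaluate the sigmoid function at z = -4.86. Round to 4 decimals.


Compute exp(4.8600) = 129.0242.
Sigmoid = 1 / (1 + 129.0242) = 1 / 130.0242 = 0.0077.

0.0077


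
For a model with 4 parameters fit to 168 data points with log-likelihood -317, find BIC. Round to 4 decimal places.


k * ln(n) = 4 * ln(168) = 4 * 5.123964 = 20.495856.
-2 * loglik = -2 * (-317) = 634.
BIC = 20.495856 + 634 = 654.495856, which rounds to 654.4959.

654.4959


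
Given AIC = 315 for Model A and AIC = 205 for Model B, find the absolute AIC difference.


|AIC_A - AIC_B| = |315 - 205| = 110.
Model B is preferred (lower AIC).

110


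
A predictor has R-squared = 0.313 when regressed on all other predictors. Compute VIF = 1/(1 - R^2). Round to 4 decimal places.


VIF = 1 / (1 - 0.313).
= 1 / 0.687 = 1.4556.

1.4556


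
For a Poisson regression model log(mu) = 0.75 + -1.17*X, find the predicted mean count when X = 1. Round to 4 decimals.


eta = 0.75 + -1.17 * 1 = -0.4200.
mu = exp(-0.4200) = 0.6570.

0.6570


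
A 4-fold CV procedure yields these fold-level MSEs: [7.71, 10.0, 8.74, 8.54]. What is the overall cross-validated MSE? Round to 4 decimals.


Total MSE across folds = 34.9900.
CV-MSE = 34.9900/4 = 8.7475.

8.7475


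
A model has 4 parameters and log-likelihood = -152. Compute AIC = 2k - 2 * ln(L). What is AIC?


Compute:
2k = 2*4 = 8.
-2*loglik = -2*(-152) = 304.
AIC = 8 + 304 = 312.

312


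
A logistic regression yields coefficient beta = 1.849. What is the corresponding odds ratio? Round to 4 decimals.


Odds ratio = exp(beta) = exp(1.849).
= 6.3535.

6.3535


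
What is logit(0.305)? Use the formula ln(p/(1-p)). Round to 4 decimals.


The odds are p/(1-p) = 0.305 / 0.695 = 0.4388.
logit(p) = ln(0.4388) = -0.8236.

-0.8236


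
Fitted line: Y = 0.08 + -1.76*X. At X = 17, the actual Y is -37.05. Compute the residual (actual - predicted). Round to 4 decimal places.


Compute yhat = 0.08 + (-1.76)(17) = -29.8400.
Residual = actual - predicted = -37.05 - -29.8400 = -7.2100.

-7.2100


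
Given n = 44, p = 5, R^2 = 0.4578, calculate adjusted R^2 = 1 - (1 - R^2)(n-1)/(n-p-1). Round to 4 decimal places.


Using the formula:
(1 - 0.4578) = 0.5422.
Multiply by 43/38: 0.5422 * 43 = 23.3146, then 23.3146 / 38 = 0.6135.
Adj R^2 = 1 - 0.6135 = 0.3865.

0.3865


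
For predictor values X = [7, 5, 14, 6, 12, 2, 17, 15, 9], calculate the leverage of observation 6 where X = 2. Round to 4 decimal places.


Mean of X: xbar = 9.6667.
SXX = 208.0000.
For X = 2: h = 1/9 + (2 - 9.6667)^2/208.0000 = 0.3937.

0.3937


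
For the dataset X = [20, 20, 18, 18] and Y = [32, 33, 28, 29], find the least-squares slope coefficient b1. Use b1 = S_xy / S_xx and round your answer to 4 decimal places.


The sample means are xbar = 19.0000 and ybar = 30.5000.
Compute S_xx = 4.0000 and S_xy = 8.0000.
Slope b1 = S_xy / S_xx = 8.0000 / 4.0000 = 2.0000.

2.0000


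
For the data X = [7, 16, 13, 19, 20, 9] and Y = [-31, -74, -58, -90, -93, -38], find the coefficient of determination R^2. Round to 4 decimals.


After computing the OLS fit (b0=5.1000, b1=-4.9357):
SSres = 7.4214, SStot = 3418.0000.
R^2 = 1 - 7.4214/3418.0000 = 0.9978.

0.9978


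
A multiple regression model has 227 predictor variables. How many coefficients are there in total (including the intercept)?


Each predictor gets one coefficient, plus one intercept.
Total parameters = 227 + 1 = 228.

228


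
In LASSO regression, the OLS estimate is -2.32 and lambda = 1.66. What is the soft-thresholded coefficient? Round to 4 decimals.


Absolute value: |-2.32| = 2.32.
Compare to lambda = 1.66.
Since |beta| > lambda, coefficient = sign(beta)*(|beta| - lambda) = -0.6600.

-0.6600


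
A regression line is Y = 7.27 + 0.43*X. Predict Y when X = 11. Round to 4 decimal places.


Predicted value:
Y = 7.27 + (0.43)(11) = 7.27 + 4.7300 = 12.0000.

12.0000


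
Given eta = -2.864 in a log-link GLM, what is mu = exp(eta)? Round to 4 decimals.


mu = exp(eta) = exp(-2.864).
= 0.0570.

0.0570


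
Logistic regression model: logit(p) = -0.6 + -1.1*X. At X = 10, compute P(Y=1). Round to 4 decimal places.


z = -0.6 + -1.1 * 10 = -11.6000.
Sigmoid: P = 1 / (1 + exp(11.6000)) = 0.0000.

0.0000


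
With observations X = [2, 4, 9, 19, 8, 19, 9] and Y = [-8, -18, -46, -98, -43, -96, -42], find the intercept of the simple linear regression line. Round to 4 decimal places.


First find the slope: b1 = -5.2239.
Means: xbar = 10.0000, ybar = -50.1429.
b0 = ybar - b1 * xbar = -50.1429 - -5.2239 * 10.0000 = 2.0959.

2.0959


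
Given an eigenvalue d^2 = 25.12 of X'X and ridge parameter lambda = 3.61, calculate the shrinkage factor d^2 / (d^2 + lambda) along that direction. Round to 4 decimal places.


Compute the denominator: 25.12 + 3.61 = 28.7300.
Shrinkage factor = 25.12 / 28.7300 = 0.8743.

0.8743


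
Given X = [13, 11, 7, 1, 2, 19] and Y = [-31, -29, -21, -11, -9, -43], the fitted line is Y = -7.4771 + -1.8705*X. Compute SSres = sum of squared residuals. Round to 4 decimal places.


Predicted values from Y = -7.4771 + -1.8705*X.
Residuals: [0.7936, -0.9474, -0.4294, -1.6524, 2.2181, 0.0166].
SSres = 9.3624.

9.3624


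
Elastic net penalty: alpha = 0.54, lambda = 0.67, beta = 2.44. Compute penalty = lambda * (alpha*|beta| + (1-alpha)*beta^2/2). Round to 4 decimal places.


alpha * |beta| = 0.54 * 2.44 = 1.3176.
(1-alpha) * beta^2/2 = 0.46 * 5.9536/2 = 1.3693.
Total = 0.67 * (1.3176 + 1.3693) = 1.8002.

1.8002


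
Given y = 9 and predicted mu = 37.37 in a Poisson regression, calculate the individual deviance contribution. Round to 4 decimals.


First: ln(9/37.37) = -1.423644.
Then: 9 * -1.423644 = -12.812796.
y - mu = 9 - 37.37 = -28.37.
D = 2(-12.812796 - -28.37) = 31.114408, which rounds to 31.1144.

31.1144


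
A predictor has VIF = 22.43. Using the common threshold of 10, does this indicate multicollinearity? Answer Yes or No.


The threshold is 10.
VIF = 22.43 is >= 10.
Multicollinearity indication: Yes.

Yes


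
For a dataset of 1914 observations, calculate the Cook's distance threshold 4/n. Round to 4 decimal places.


The threshold is 4/n.
4/1914 = 0.0021.

0.0021


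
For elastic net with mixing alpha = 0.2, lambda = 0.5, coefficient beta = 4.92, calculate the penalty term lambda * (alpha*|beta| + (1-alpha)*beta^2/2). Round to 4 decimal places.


alpha * |beta| = 0.2 * 4.92 = 0.9840.
(1-alpha) * beta^2/2 = 0.8 * 24.2064/2 = 9.6826.
Total = 0.5 * (0.9840 + 9.6826) = 5.3333.

5.3333


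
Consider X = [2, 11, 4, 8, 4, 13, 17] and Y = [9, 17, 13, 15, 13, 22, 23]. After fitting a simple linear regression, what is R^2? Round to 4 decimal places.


After computing the OLS fit (b0=8.4858, b1=0.8915):
SSres = 9.5755, SStot = 154.0000.
R^2 = 1 - 9.5755/154.0000 = 0.9378.

0.9378


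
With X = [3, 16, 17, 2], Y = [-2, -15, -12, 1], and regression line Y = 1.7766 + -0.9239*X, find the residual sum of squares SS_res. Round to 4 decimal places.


Compute predicted values, then residuals = yi - yhat_i.
Residuals: [-1.0049, -1.9942, 1.9297, 1.0712].
SSres = sum(residual^2) = 9.8579.

9.8579


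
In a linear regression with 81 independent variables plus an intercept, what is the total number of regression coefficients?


Each predictor gets one coefficient, plus one intercept.
Total parameters = 81 + 1 = 82.

82


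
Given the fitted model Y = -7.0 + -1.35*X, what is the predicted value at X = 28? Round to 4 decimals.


Plug X = 28 into Y = -7.0 + -1.35*X:
Y = -7.0 + -37.8000 = -44.8000.

-44.8000


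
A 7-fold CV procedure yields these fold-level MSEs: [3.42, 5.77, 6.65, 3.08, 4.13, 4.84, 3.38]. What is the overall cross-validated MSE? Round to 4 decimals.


Sum of fold MSEs = 31.2700.
Average = 31.2700 / 7 = 4.4671.

4.4671


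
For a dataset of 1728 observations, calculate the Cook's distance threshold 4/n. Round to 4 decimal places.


The threshold is 4/n.
4/1728 = 0.0023.

0.0023


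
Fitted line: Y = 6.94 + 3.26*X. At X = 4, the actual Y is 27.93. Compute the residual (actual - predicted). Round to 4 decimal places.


Predicted = 6.94 + 3.26 * 4 = 19.9800.
Residual = 27.93 - 19.9800 = 7.9500.

7.9500


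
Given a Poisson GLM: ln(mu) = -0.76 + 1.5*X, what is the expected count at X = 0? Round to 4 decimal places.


Linear predictor: eta = -0.76 + (1.5)(0) = -0.7600.
Expected count: mu = exp(-0.7600) = 0.4677.

0.4677


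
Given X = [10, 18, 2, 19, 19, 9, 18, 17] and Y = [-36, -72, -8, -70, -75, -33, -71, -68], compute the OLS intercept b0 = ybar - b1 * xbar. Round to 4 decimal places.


Compute b1 = -3.9710 from the OLS formula.
With xbar = 14.0000 and ybar = -54.1250, the intercept is:
b0 = -54.1250 - -3.9710 * 14.0000 = 1.4692.

1.4692


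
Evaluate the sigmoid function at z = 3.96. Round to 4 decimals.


exp(-3.9600) = 0.0191.
1 + exp(-z) = 1.0191.
sigmoid = 1/1.0191 = 0.9813.

0.9813


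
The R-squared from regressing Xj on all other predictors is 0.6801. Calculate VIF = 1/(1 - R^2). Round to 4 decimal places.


Using VIF = 1/(1 - R^2_j):
1 - 0.6801 = 0.3199.
VIF = 3.1260.

3.1260


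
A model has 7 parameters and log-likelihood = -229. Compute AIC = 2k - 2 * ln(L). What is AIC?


AIC = 2k - 2*loglik = 2(7) - 2(-229).
= 14 + 458 = 472.

472


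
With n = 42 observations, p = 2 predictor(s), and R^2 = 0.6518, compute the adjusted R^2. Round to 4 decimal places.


Using the formula:
(1 - 0.6518) = 0.3482.
Multiply by 41/39: 0.3482 * 41 = 14.2762, then 14.2762 / 39 = 0.3661.
Adj R^2 = 1 - 0.3661 = 0.6339.

0.6339


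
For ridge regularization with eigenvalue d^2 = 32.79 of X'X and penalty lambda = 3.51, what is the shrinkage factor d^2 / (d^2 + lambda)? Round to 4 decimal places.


Denominator = d^2 + lambda = 32.79 + 3.51 = 36.3000.
Shrinkage = 32.79 / 36.3000 = 0.9033.

0.9033


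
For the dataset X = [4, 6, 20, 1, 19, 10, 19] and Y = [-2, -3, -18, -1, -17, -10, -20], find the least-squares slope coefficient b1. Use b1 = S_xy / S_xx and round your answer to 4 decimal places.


First compute the means: xbar = 11.2857, ybar = -10.1429.
Then S_xx = sum((xi - xbar)^2) = 383.4286.
S_xy = sum((xi - xbar)(yi - ybar)) = -388.7143.
b1 = S_xy / S_xx = -388.7143 / 383.4286 = -1.0138.

-1.0138


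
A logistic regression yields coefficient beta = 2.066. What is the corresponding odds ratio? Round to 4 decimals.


Odds ratio = exp(beta) = exp(2.066).
= 7.8932.

7.8932


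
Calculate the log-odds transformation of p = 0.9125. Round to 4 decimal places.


The odds are p/(1-p) = 0.9125 / 0.0875 = 10.4286.
logit(p) = ln(10.4286) = 2.3445.

2.3445


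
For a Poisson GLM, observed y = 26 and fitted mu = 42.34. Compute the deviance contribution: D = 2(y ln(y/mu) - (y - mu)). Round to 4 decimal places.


y/mu = 26/42.34 = 0.614077 (approx.), and ln(26/42.34) = -0.487636.
y * ln(y/mu) = 26 * -0.487636 = -12.678536.
y - mu = -16.34.
D = 2 * (-12.678536 - -16.34) = 7.322928, which rounds to 7.3229.

7.3229


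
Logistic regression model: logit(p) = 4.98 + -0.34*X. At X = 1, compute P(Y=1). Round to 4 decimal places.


Compute z = 4.98 + (-0.34)(1) = 4.6400.
exp(-z) = 0.0097.
P = 1/(1 + 0.0097) = 0.9904.

0.9904


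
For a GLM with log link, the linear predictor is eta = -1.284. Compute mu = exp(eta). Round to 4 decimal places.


The inverse log link gives:
mu = exp(-1.284) = 0.2769.

0.2769


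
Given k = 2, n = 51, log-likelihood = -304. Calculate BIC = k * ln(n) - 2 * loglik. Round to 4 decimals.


Compute k*ln(n) = 2*ln(51) = 2*3.931826 = 7.863652.
Then -2*loglik = 608.
BIC = 7.863652 + 608 = 615.863652, which rounds to 615.8637.

615.8637


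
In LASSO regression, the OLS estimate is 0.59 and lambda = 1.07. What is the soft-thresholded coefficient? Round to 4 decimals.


Check: |0.59| = 0.59 vs lambda = 1.07.
Since |beta| <= lambda, the coefficient is set to 0.
Soft-thresholded coefficient = 0.0000.

0.0000


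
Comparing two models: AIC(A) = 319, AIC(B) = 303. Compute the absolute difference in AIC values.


|AIC_A - AIC_B| = |319 - 303| = 16.
Model B is preferred (lower AIC).

16


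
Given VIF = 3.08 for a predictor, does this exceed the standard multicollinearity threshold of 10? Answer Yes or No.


Check: VIF = 3.08 vs threshold = 10.
Since 3.08 < 10, the answer is No.

No


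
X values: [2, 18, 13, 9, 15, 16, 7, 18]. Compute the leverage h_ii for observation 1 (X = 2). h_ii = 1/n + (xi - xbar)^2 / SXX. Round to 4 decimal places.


n = 8, xbar = 12.2500.
SXX = sum((xi - xbar)^2) = 231.5000.
h = 1/8 + (2 - 12.2500)^2 / 231.5000 = 0.5788.

0.5788


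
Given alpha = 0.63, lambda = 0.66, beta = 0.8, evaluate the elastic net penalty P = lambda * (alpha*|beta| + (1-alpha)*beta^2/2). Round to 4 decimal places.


Compute:
L1 = 0.63 * 0.8 = 0.5040.
L2 = 0.37 * 0.8^2 / 2 = 0.1184.
Penalty = 0.66 * (0.5040 + 0.1184) = 0.4108.

0.4108


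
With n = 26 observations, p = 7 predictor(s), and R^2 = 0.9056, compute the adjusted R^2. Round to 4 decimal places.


Plug in: Adj R^2 = 1 - (1 - 0.9056) * 25/18.
= 1 - 0.0944 * 25/18
= 1 - 2.3600 / 18
= 1 - 0.1311 = 0.8689.

0.8689


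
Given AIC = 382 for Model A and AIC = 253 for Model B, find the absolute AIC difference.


Compute |382 - 253| = 129.
Model B has the smaller AIC.

129


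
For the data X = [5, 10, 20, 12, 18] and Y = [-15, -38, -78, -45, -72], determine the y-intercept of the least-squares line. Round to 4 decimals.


Compute b1 = -4.2365 from the OLS formula.
With xbar = 13.0000 and ybar = -49.6000, the intercept is:
b0 = -49.6000 - -4.2365 * 13.0000 = 5.4743.

5.4743


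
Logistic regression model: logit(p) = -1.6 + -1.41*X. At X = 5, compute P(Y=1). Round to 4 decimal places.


z = -1.6 + -1.41 * 5 = -8.6500.
Sigmoid: P = 1 / (1 + exp(8.6500)) = 0.0002.

0.0002


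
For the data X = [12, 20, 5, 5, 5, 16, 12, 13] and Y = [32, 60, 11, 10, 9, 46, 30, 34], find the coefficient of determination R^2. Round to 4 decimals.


The fitted line is Y = -7.0000 + 3.2727*X.
SSres = 13.6364, SStot = 2370.0000.
R^2 = 1 - SSres/SStot = 0.9942.

0.9942


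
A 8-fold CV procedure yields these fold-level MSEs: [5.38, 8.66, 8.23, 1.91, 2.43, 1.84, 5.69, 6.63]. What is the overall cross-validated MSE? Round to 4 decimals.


Add all fold MSEs: 40.7700.
Divide by k = 8: 40.7700/8 = 5.0963.

5.0963


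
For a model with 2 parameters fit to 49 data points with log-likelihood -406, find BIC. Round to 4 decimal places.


Compute k*ln(n) = 2*ln(49) = 2*3.891820 = 7.783640.
Then -2*loglik = 812.
BIC = 7.783640 + 812 = 819.783640, which rounds to 819.7836.

819.7836


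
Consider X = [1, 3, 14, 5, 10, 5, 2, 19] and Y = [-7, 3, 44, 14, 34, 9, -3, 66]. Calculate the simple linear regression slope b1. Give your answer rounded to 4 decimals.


The sample means are xbar = 7.3750 and ybar = 20.0000.
Compute S_xx = 285.8750 and S_xy = 1141.0000.
Slope b1 = S_xy / S_xx = 1141.0000 / 285.8750 = 3.9913.

3.9913


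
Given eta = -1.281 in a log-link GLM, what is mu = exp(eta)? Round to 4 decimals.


Apply the inverse link:
mu = e^-1.281 = 0.2778.

0.2778


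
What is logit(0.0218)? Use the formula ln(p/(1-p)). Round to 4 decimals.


1 - p = 0.9782.
p/(1-p) = 0.0223.
logit = ln(0.0223) = -3.8038.

-3.8038


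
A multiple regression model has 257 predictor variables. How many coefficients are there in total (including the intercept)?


Each predictor gets one coefficient, plus one intercept.
Total parameters = 257 + 1 = 258.

258


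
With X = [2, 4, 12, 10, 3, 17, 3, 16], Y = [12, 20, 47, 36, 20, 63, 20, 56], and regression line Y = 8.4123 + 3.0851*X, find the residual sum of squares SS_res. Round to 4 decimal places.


For each point, residual = actual - predicted.
Residuals: [-2.5825, -0.7527, 1.5665, -3.2633, 2.3324, 2.1410, 2.3324, -1.7739].
Sum of squared residuals = 38.9497.

38.9497


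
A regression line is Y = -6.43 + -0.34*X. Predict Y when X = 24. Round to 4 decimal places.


Substitute X = 24 into the equation:
Y = -6.43 + -0.34 * 24 = -6.43 + -8.1600 = -14.5900.

-14.5900


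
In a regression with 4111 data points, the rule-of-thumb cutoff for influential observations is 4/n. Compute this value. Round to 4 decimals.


The threshold is 4/n.
4/4111 = 0.0010.

0.0010


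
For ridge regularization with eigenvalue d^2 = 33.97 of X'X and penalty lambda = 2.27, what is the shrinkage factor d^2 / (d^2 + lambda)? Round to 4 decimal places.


Denominator = d^2 + lambda = 33.97 + 2.27 = 36.2400.
Shrinkage = 33.97 / 36.2400 = 0.9374.

0.9374


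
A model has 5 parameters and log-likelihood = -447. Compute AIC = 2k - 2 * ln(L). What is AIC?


AIC = 2k - 2*loglik = 2(5) - 2(-447).
= 10 + 894 = 904.

904


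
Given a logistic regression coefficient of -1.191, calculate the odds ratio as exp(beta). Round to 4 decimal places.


Odds ratio = exp(beta) = exp(-1.191).
= 0.3039.

0.3039


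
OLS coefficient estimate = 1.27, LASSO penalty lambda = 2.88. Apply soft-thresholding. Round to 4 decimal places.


|beta_OLS| = 1.27.
lambda = 2.88.
Since |beta| <= lambda, the coefficient is set to 0.
Result = 0.0000.

0.0000


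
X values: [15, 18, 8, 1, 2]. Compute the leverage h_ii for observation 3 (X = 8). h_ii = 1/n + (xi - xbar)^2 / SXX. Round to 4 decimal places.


n = 5, xbar = 8.8000.
SXX = sum((xi - xbar)^2) = 230.8000.
h = 1/5 + (8 - 8.8000)^2 / 230.8000 = 0.2028.

0.2028


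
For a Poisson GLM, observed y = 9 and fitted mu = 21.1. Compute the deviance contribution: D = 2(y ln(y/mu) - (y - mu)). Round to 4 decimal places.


First: ln(9/21.1) = -0.852048.
Then: 9 * -0.852048 = -7.668432.
y - mu = 9 - 21.1 = -12.1.
D = 2(-7.668432 - -12.1) = 8.863136, which rounds to 8.8631.

8.8631


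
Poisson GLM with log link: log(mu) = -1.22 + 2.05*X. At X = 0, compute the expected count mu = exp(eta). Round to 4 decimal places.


Linear predictor: eta = -1.22 + (2.05)(0) = -1.2200.
Expected count: mu = exp(-1.2200) = 0.2952.

0.2952


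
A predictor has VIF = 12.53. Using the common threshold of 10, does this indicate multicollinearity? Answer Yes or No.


Check: VIF = 12.53 vs threshold = 10.
Since 12.53 >= 10, the answer is Yes.

Yes


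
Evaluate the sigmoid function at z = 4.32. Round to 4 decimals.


exp(-4.3200) = 0.0133.
1 + exp(-z) = 1.0133.
sigmoid = 1/1.0133 = 0.9869.

0.9869


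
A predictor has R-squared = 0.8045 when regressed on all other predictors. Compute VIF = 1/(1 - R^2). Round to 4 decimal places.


Denominator: 1 - 0.8045 = 0.1955.
VIF = 1 / 0.1955 = 5.1151.

5.1151


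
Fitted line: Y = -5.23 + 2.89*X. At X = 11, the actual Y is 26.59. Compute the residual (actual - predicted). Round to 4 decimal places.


Predicted = -5.23 + 2.89 * 11 = 26.5600.
Residual = 26.59 - 26.5600 = 0.0300.

0.0300


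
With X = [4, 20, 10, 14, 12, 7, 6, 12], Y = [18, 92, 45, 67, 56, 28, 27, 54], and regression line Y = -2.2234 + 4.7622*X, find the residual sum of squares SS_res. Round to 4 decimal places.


Compute predicted values, then residuals = yi - yhat_i.
Residuals: [1.1746, -1.0206, -0.3986, 2.5526, 1.0770, -3.1120, 0.6502, -0.9230].
SSres = sum(residual^2) = 21.2151.

21.2151


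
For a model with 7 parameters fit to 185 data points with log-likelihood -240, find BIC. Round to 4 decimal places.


k * ln(n) = 7 * ln(185) = 7 * 5.220356 = 36.542492.
-2 * loglik = -2 * (-240) = 480.
BIC = 36.542492 + 480 = 516.542492, which rounds to 516.5425.

516.5425


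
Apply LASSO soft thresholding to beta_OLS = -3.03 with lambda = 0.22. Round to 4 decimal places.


Absolute value: |-3.03| = 3.03.
Compare to lambda = 0.22.
Since |beta| > lambda, coefficient = sign(beta)*(|beta| - lambda) = -2.8100.

-2.8100


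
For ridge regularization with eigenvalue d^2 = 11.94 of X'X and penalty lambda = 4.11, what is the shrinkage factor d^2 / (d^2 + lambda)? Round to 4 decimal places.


Denominator = d^2 + lambda = 11.94 + 4.11 = 16.0500.
Shrinkage = 11.94 / 16.0500 = 0.7439.

0.7439


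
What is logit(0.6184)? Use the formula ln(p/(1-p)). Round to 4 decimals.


The odds are p/(1-p) = 0.6184 / 0.3816 = 1.6205.
logit(p) = ln(1.6205) = 0.4828.

0.4828


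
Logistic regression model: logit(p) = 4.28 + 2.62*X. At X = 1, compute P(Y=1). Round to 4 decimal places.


z = 4.28 + 2.62 * 1 = 6.9000.
Sigmoid: P = 1 / (1 + exp(-6.9000)) = 0.9990.

0.9990


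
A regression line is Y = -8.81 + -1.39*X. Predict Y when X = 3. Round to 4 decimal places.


Substitute X = 3 into the equation:
Y = -8.81 + -1.39 * 3 = -8.81 + -4.1700 = -12.9800.

-12.9800


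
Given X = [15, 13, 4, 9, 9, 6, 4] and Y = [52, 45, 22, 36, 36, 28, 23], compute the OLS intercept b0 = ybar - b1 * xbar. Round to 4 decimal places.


The slope is b1 = 2.6133.
Sample means are xbar = 8.5714 and ybar = 34.5714.
Intercept: b0 = 34.5714 - (2.6133)(8.5714) = 12.1719.

12.1719


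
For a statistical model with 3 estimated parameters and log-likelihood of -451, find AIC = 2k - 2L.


AIC = 2*3 - 2*(-451).
= 6 + 902 = 908.

908


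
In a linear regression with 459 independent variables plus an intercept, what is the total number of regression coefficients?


Each predictor gets one coefficient, plus one intercept.
Total parameters = 459 + 1 = 460.

460


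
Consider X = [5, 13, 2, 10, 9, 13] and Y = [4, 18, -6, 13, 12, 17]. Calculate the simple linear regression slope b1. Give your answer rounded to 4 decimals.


First compute the means: xbar = 8.6667, ybar = 9.6667.
Then S_xx = sum((xi - xbar)^2) = 97.3333.
S_xy = sum((xi - xbar)(yi - ybar)) = 198.3333.
b1 = S_xy / S_xx = 198.3333 / 97.3333 = 2.0377.

2.0377


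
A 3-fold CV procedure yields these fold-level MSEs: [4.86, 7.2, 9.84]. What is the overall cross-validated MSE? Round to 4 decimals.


Sum of fold MSEs = 21.9000.
Average = 21.9000 / 3 = 7.3000.

7.3000


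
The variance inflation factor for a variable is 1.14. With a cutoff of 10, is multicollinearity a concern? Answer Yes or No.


The threshold is 10.
VIF = 1.14 is < 10.
Multicollinearity indication: No.

No


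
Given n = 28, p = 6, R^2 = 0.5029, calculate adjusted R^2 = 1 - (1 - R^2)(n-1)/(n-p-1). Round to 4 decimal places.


Using the formula:
(1 - 0.5029) = 0.4971.
Multiply by 27/21: 0.4971 * 27 = 13.4217, then 13.4217 / 21 = 0.6391.
Adj R^2 = 1 - 0.6391 = 0.3609.

0.3609


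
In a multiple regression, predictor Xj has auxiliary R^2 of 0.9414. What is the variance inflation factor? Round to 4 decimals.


Denominator: 1 - 0.9414 = 0.0586.
VIF = 1 / 0.0586 = 17.0648.

17.0648


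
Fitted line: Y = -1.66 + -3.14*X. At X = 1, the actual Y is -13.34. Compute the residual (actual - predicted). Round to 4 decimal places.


Fitted value at X = 1 is yhat = -1.66 + -3.14*1 = -4.8000.
Residual = -13.34 - -4.8000 = -8.5400.

-8.5400


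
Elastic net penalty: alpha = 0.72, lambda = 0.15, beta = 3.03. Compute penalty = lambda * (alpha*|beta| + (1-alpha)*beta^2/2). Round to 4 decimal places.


alpha * |beta| = 0.72 * 3.03 = 2.1816.
(1-alpha) * beta^2/2 = 0.28 * 9.1809/2 = 1.2853.
Total = 0.15 * (2.1816 + 1.2853) = 0.5200.

0.5200


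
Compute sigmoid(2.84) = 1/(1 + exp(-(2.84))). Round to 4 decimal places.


exp(-2.8400) = 0.0584.
1 + exp(-z) = 1.0584.
sigmoid = 1/1.0584 = 0.9448.

0.9448


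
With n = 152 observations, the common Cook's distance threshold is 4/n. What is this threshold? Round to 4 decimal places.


Cook's distance cutoff = 4/n = 4/152.
= 0.0263.

0.0263


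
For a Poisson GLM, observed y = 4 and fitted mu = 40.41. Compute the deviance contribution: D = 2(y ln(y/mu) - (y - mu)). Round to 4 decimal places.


y/mu = 4/40.41 = 0.098985 (approx.), and ln(4/40.41) = -2.312783.
y * ln(y/mu) = 4 * -2.312783 = -9.251132.
y - mu = -36.41.
D = 2 * (-9.251132 - -36.41) = 54.317736, which rounds to 54.3177.

54.3177


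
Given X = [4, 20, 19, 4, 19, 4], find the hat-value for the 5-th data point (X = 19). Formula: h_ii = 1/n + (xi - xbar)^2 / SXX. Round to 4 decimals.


Mean of X: xbar = 11.6667.
SXX = 353.3333.
For X = 19: h = 1/6 + (19 - 11.6667)^2/353.3333 = 0.3189.

0.3189


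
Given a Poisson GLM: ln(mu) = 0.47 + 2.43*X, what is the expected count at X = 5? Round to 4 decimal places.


eta = 0.47 + 2.43 * 5 = 12.6200.
mu = exp(12.6200) = 302549.4457.

302549.4457


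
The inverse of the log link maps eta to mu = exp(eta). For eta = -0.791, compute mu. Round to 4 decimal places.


Apply the inverse link:
mu = e^-0.791 = 0.4534.

0.4534


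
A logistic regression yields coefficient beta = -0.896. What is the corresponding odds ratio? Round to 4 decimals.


Odds ratio = exp(beta) = exp(-0.896).
= 0.4082.

0.4082


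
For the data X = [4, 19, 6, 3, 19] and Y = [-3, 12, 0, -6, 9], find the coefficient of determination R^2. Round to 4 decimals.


After computing the OLS fit (b0=-7.1712, b1=0.9384):
SSres = 9.8014, SStot = 241.2000.
R^2 = 1 - 9.8014/241.2000 = 0.9594.

0.9594


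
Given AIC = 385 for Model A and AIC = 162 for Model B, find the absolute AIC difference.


|AIC_A - AIC_B| = |385 - 162| = 223.
Model B is preferred (lower AIC).

223


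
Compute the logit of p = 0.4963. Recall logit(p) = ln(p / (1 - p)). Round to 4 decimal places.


1 - p = 0.5037.
p/(1-p) = 0.9853.
logit = ln(0.9853) = -0.0148.

-0.0148


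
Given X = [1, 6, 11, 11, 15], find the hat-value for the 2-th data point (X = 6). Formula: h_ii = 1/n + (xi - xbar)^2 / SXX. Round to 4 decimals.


Compute xbar = 8.8000 with n = 5 observations.
SXX = 116.8000.
Leverage = 1/5 + (6 - 8.8000)^2/116.8000 = 0.2671.

0.2671


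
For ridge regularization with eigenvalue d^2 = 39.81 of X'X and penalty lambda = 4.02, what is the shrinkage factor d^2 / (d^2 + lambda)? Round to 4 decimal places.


Compute the denominator: 39.81 + 4.02 = 43.8300.
Shrinkage factor = 39.81 / 43.8300 = 0.9083.

0.9083


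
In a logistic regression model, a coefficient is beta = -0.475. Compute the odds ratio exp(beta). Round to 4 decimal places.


The odds ratio is computed as:
OR = e^(-0.475) = 0.6219.

0.6219


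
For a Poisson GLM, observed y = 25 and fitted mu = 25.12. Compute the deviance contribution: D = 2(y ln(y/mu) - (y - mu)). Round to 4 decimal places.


y/mu = 25/25.12 = 0.995223 (approx.), and ln(25/25.12) = -0.004789.
y * ln(y/mu) = 25 * -0.004789 = -0.119725.
y - mu = -0.12.
D = 2 * (-0.119725 - -0.12) = 0.000550, which rounds to 0.0006.

0.0006


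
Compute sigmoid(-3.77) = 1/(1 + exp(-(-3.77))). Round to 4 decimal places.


exp(3.7700) = 43.3801.
1 + exp(-z) = 44.3801.
sigmoid = 1/44.3801 = 0.0225.

0.0225


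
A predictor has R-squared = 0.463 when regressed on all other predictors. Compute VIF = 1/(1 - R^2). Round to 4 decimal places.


VIF = 1 / (1 - 0.463).
= 1 / 0.537 = 1.8622.

1.8622


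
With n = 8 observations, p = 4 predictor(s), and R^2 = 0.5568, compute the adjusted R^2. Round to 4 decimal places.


Using the formula:
(1 - 0.5568) = 0.4432.
Multiply by 7/3: 0.4432 * 7 = 3.1024, then 3.1024 / 3 = 1.0341.
Adj R^2 = 1 - 1.0341 = -0.0341.

-0.0341


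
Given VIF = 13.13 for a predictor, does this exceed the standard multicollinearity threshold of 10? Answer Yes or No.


Compare VIF = 13.13 to the threshold of 10.
13.13 >= 10, so the answer is Yes.

Yes


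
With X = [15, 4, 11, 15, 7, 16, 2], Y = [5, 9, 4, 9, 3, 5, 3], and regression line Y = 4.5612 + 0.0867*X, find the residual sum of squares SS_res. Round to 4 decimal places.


For each point, residual = actual - predicted.
Residuals: [-0.8617, 4.0920, -1.5149, 3.1383, -2.1681, -0.9484, -1.7346].
Sum of squared residuals = 38.2398.

38.2398


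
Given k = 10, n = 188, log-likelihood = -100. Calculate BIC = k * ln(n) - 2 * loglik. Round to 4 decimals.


ln(188) = 5.236442.
k * ln(n) = 10 * 5.236442 = 52.364420.
-2L = 200.
BIC = 52.364420 + 200 = 252.364420, which rounds to 252.3644.

252.3644


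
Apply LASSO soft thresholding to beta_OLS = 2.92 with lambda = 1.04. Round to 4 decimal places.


Check: |2.92| = 2.92 vs lambda = 1.04.
Since |beta| > lambda, coefficient = sign(beta)*(|beta| - lambda) = 1.8800.
Soft-thresholded coefficient = 1.8800.

1.8800


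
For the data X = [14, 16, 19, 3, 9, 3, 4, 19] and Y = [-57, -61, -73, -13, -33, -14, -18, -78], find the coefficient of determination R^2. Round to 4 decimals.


The fitted line is Y = -1.5283 + -3.8480*X.
SSres = 32.9508, SStot = 5109.8750.
R^2 = 1 - SSres/SStot = 0.9936.

0.9936


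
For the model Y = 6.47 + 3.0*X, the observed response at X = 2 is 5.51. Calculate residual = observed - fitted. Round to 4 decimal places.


Predicted = 6.47 + 3.0 * 2 = 12.4700.
Residual = 5.51 - 12.4700 = -6.9600.

-6.9600


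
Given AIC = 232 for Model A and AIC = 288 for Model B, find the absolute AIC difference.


Absolute difference = |232 - 288| = 56.
The model with lower AIC (A) is preferred.

56


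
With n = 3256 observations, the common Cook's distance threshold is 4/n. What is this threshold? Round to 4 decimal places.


Cook's distance cutoff = 4/n = 4/3256.
= 0.0012.

0.0012


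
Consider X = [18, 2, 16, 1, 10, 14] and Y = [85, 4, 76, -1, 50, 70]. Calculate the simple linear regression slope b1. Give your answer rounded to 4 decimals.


First compute the means: xbar = 10.1667, ybar = 47.3333.
Then S_xx = sum((xi - xbar)^2) = 260.8333.
S_xy = sum((xi - xbar)(yi - ybar)) = 1345.6667.
b1 = S_xy / S_xx = 1345.6667 / 260.8333 = 5.1591.

5.1591


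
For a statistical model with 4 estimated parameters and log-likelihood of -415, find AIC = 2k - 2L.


AIC = 2k - 2*loglik = 2(4) - 2(-415).
= 8 + 830 = 838.

838


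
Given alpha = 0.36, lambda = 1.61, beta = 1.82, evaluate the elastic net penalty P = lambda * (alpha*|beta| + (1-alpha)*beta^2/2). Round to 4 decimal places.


L1 component = 0.36 * |1.82| = 0.6552.
L2 component = 0.64 * 1.82^2 / 2 = 1.0600.
Penalty = 1.61 * (0.6552 + 1.0600) = 1.61 * 1.7152 = 2.7614.

2.7614


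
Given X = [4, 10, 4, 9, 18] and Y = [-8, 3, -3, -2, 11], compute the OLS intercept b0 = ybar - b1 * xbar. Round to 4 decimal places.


Compute b1 = 1.1894 from the OLS formula.
With xbar = 9.0000 and ybar = 0.2000, the intercept is:
b0 = 0.2000 - 1.1894 * 9.0000 = -10.5045.

-10.5045


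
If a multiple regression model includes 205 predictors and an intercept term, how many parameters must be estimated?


Total coefficients = number of predictors + 1 (for the intercept).
= 205 + 1 = 206.

206


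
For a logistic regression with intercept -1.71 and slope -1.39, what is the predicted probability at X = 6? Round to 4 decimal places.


Linear predictor: z = -1.71 + -1.39 * 6 = -10.0500.
P = 1/(1 + exp(10.0500)) = 1/(1 + 23155.7868) = 0.0000.

0.0000


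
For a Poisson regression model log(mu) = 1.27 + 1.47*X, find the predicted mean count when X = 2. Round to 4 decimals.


eta = 1.27 + 1.47 * 2 = 4.2100.
mu = exp(4.2100) = 67.3565.

67.3565


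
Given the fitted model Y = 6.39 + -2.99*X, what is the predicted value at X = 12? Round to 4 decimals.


Predicted value:
Y = 6.39 + (-2.99)(12) = 6.39 + -35.8800 = -29.4900.

-29.4900


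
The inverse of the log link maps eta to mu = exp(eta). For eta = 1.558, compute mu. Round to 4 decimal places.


mu = exp(eta) = exp(1.558).
= 4.7493.

4.7493


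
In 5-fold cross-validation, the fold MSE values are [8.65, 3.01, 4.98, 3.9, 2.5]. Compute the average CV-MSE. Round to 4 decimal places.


Add all fold MSEs: 23.0400.
Divide by k = 5: 23.0400/5 = 4.6080.

4.6080


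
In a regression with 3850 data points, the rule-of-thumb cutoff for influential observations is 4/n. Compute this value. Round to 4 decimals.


Using the rule of thumb:
Threshold = 4 / 3850 = 0.0010.

0.0010
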